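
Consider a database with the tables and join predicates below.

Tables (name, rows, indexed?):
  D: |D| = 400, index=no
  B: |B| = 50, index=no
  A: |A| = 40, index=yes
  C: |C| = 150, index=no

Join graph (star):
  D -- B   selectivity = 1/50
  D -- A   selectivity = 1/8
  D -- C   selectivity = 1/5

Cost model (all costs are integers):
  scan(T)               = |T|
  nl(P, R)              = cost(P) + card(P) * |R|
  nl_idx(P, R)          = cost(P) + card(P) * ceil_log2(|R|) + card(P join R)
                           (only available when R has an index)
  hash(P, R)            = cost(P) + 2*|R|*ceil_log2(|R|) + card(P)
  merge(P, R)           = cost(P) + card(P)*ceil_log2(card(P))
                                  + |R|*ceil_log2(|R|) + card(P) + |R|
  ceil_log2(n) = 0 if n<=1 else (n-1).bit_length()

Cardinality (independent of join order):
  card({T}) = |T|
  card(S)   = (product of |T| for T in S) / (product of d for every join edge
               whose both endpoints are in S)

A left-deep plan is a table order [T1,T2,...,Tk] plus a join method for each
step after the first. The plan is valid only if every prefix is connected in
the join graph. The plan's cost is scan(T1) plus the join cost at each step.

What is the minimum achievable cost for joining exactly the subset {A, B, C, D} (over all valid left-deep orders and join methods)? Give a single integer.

Selinger DP over subsets of {A,B,C,D}:
  {D}: scan cost=400, card=400
  {B}: scan cost=50, card=50
  {A}: scan cost=40, card=40
  {C}: scan cost=150, card=150
  {BD}: card=400; try (B,hash)→1400, (D,merge)→4400, (B,merge)→4750, (D,hash)→7300, (D,nl)→20050, (B,nl)→20400; best=1400 via (B,hash)
  {AD}: card=2000; try (A,hash)→1280, (D,merge)→4320, (A,merge)→4680, (A,nl_idx)→4800, (D,hash)→7280, (D,nl)→16040 …(+1); best=1280 via (A,hash)
  {CD}: card=12000; try (C,hash)→3200, (D,merge)→5500, (C,merge)→5750, (D,hash)→7500, (D,nl)→60150, (C,nl)→60400; best=3200 via (C,hash)
  {ABD}: card=2000; try (A,hash)→2280, (B,hash)→3880, (A,merge)→5680, (A,nl_idx)→5800, (A,nl)→17400, (B,merge)→25630 …(+1); best=2280 via (A,hash)
  {BCD}: card=12000; try (C,hash)→4200, (C,merge)→6750, (B,hash)→15800, (C,nl)→61400, (B,merge)→183550, (B,nl)→603200; best=4200 via (C,hash)
  {ACD}: card=60000; try (C,hash)→5680, (A,hash)→15680, (C,merge)→26630, (A,nl_idx)→135200, (A,merge)→183480, (C,nl)→301280 …(+1); best=5680 via (C,hash)
  {ABCD}: card=60000; try (C,hash)→6680, (A,hash)→16680, (C,merge)→27630, (B,hash)→66280, (A,nl_idx)→136200, (A,merge)→184480 …(+4); best=6680 via (C,hash)

6680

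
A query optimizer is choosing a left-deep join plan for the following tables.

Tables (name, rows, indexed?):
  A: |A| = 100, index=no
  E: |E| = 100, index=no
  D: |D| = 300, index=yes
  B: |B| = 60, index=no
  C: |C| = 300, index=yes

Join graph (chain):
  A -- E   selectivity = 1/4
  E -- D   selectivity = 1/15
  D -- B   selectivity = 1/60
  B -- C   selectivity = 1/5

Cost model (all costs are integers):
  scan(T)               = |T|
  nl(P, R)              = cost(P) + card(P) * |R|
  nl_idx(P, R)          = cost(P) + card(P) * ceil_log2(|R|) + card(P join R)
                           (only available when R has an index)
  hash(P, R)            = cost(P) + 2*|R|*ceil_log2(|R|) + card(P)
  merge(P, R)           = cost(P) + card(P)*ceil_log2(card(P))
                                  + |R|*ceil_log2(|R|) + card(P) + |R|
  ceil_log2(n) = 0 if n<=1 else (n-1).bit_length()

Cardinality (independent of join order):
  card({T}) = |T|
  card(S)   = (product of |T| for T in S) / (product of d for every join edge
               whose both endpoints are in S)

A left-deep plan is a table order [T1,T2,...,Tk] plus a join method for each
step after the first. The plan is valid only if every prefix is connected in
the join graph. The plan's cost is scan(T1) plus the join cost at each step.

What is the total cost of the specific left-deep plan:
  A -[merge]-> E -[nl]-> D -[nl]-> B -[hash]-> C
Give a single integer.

3807100

step 1: scan A: cost=100, card=100
step 2: join E via merge
    card(P join E) = 100*100/(4) = 2500
    cost = 100 + 100*7 + 100*7 + 100 + 100 = 1700
step 3: join D via nl
    card(P join D) = 2500*300/(15) = 50000
    cost = 1700 + 2500*300 = 751700
step 4: join B via nl
    card(P join B) = 50000*60/(60) = 50000
    cost = 751700 + 50000*60 = 3751700
step 5: join C via hash
    card(P join C) = 50000*300/(5) = 3000000
    cost = 3751700 + 2*300*9 + 50000 = 3807100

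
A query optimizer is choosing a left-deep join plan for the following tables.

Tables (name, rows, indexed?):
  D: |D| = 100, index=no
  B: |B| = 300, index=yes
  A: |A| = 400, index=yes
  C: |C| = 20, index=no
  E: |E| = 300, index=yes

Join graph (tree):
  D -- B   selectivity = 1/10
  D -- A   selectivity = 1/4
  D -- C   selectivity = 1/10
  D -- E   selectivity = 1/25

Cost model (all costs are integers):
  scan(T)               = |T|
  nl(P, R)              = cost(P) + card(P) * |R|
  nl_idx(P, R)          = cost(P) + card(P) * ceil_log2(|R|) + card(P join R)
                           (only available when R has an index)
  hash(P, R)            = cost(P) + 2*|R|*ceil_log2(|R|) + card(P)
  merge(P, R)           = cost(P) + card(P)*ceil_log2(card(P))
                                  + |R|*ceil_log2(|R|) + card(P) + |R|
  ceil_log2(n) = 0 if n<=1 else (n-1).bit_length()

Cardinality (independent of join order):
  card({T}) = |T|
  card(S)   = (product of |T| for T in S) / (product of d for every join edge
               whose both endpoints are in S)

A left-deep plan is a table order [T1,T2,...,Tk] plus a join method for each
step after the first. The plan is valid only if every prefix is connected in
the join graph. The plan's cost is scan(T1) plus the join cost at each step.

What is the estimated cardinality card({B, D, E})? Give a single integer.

Tables in S: B(300), D(100), E(300)
Edges inside S: D-B(d=10), D-E(d=25)
numerator = 300 * 100 * 300 = 9000000
denominator = 10 * 25 = 250
card(S) = 9000000 / 250 = 36000

36000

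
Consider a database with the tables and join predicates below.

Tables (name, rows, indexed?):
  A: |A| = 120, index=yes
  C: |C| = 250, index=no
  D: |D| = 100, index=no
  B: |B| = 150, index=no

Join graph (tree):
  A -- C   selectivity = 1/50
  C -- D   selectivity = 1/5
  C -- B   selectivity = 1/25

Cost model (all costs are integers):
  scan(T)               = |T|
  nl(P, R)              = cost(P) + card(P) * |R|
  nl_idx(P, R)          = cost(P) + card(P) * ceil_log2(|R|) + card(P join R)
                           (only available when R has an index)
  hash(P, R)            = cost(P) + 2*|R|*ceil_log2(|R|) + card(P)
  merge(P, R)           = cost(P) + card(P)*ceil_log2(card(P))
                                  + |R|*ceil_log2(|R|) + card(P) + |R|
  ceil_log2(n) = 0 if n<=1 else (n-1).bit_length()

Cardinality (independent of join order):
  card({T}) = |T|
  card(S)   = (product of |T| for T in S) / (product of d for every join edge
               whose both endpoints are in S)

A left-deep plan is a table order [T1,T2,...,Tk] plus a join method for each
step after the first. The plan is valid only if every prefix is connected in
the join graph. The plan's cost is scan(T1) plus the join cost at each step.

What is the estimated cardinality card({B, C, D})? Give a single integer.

Tables in S: B(150), C(250), D(100)
Edges inside S: C-D(d=5), C-B(d=25)
numerator = 150 * 250 * 100 = 3750000
denominator = 5 * 25 = 125
card(S) = 3750000 / 125 = 30000

30000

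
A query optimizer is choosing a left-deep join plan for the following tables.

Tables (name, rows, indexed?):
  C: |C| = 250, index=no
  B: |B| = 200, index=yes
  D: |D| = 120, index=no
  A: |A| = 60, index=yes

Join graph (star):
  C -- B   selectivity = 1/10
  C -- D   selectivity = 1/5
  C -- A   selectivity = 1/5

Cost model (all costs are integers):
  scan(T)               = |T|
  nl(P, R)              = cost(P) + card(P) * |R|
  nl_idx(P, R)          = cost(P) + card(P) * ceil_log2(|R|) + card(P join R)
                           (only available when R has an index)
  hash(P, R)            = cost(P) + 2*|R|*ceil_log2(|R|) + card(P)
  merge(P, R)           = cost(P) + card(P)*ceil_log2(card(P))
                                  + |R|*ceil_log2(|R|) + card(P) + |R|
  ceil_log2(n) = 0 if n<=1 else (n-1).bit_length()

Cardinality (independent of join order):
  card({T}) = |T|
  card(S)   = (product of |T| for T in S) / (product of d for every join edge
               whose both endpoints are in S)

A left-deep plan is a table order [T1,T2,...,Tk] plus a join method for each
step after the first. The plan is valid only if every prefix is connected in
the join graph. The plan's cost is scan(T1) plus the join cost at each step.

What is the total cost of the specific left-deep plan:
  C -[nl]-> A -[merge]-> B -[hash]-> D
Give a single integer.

117730

step 1: scan C: cost=250, card=250
step 2: join A via nl
    card(P join A) = 250*60/(5) = 3000
    cost = 250 + 250*60 = 15250
step 3: join B via merge
    card(P join B) = 3000*200/(10) = 60000
    cost = 15250 + 3000*12 + 200*8 + 3000 + 200 = 56050
step 4: join D via hash
    card(P join D) = 60000*120/(5) = 1440000
    cost = 56050 + 2*120*7 + 60000 = 117730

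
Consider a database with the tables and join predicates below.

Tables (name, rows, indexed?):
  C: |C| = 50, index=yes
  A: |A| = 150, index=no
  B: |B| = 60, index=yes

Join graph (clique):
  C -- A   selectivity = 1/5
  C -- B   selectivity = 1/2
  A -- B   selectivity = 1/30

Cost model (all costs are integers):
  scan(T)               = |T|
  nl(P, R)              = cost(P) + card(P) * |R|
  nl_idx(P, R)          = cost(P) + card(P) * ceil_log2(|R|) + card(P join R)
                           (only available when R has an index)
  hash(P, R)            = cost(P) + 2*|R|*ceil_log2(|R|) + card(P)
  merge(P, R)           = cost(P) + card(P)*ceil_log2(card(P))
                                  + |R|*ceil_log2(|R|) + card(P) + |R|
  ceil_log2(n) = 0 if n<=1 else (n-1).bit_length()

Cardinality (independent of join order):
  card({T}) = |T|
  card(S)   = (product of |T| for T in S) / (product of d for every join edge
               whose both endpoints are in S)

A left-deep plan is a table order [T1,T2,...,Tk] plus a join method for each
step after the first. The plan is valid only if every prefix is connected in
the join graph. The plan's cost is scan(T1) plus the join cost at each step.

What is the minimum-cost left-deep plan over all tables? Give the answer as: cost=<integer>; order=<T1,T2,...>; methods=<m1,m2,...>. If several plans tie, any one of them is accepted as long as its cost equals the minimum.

cost=1920; order=A,B,C; methods=hash,hash

Selinger DP (subsets sized 1..n):
  {C}: scan cost=50, card=50
  {A}: scan cost=150, card=150
  {B}: scan cost=60, card=60
  {AC}: card=1500; try (C,hash)→900, (A,merge)→1750, (C,merge)→1850, (A,hash)→2500, (C,nl_idx)→2550, (A,nl)→7550 …(+1); best=900 via (C,hash)
  {BC}: card=1500; try (C,hash)→720, (B,hash)→820, (B,merge)→820, (C,merge)→830, (B,nl_idx)→1850, (C,nl_idx)→1920 …(+2); best=720 via (C,hash)
  {AB}: card=300; try (B,hash)→1020, (B,nl_idx)→1350, (A,merge)→1830, (B,merge)→1920, (A,hash)→2520, (A,nl)→9060 …(+1); best=1020 via (B,hash)
  {ABC}: card=1500; try (C,hash)→1920, (B,hash)→3120, (C,nl_idx)→4320, (C,merge)→4370, (A,hash)→4620, (B,nl_idx)→11400 …(+5); best=1920 via (C,hash)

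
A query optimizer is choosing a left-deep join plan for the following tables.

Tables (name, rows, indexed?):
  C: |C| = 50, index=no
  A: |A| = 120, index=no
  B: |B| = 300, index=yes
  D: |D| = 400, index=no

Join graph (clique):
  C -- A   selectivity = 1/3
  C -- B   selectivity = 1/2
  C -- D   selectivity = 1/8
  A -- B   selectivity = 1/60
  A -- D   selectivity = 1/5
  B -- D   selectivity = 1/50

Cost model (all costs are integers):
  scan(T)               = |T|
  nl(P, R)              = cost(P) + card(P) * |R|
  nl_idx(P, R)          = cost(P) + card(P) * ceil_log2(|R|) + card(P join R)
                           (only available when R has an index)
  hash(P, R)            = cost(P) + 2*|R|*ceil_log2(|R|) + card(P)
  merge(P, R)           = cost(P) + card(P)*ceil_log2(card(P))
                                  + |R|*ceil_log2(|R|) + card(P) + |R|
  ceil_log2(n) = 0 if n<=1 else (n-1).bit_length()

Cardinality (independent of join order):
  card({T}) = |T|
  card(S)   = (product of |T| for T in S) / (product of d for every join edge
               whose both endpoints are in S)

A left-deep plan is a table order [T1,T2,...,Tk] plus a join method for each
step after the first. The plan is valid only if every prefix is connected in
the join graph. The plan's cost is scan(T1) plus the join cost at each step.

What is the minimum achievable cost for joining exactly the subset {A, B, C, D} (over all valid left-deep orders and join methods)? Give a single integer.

11160

Selinger DP over subsets of {A,B,C,D}:
  {C}: scan cost=50, card=50
  {A}: scan cost=120, card=120
  {B}: scan cost=300, card=300
  {D}: scan cost=400, card=400
  {AC}: card=2000; try (C,hash)→840, (A,merge)→1360, (C,merge)→1430, (A,hash)→1780, (A,nl)→6050, (C,nl)→6120; best=840 via (C,hash)
  {BC}: card=7500; try (C,hash)→1200, (B,merge)→3400, (C,merge)→3650, (B,hash)→5500, (B,nl_idx)→8000, (B,nl)→15050 …(+1); best=1200 via (C,hash)
  {CD}: card=2500; try (C,hash)→1400, (D,merge)→4400, (C,merge)→4750, (D,hash)→7300, (D,nl)→20050, (C,nl)→20400; best=1400 via (C,hash)
  {AB}: card=600; try (B,nl_idx)→1800, (A,hash)→2280, (B,merge)→4080, (A,merge)→4260, (B,hash)→5640, (B,nl)→36120 …(+1); best=1800 via (B,nl_idx)
  {AD}: card=9600; try (A,hash)→2480, (D,merge)→5080, (A,merge)→5360, (D,hash)→7440, (D,nl)→48120, (A,nl)→48400; best=2480 via (A,hash)
  {BD}: card=2400; try (B,hash)→6200, (B,nl_idx)→6400, (D,merge)→7300, (B,merge)→7400, (D,hash)→7800, (D,nl)→120300 …(+1); best=6200 via (B,hash)
  {ABC}: card=5000; try (C,hash)→3000, (B,hash)→8240, (C,merge)→8750, (A,hash)→10380, (B,nl_idx)→23840, (B,merge)→27840 …(+4); best=3000 via (C,hash)
  {ACD}: card=20000; try (A,hash)→5580, (D,hash)→10040, (C,hash)→12680, (D,merge)→28840, (A,merge)→34860, (C,merge)→146830 …(+3); best=5580 via (A,hash)
  {BCD}: card=7500; try (C,hash)→9200, (B,hash)→9300, (D,hash)→15900, (B,nl_idx)→31400, (B,merge)→36900, (C,merge)→37750 …(+4); best=9200 via (C,hash)
  {ABD}: card=960; try (D,hash)→9600, (A,hash)→10280, (D,merge)→12400, (B,hash)→17480, (A,merge)→38360, (B,nl_idx)→89840 …(+4); best=9600 via (D,hash)
  {ABCD}: card=1000; try (C,hash)→11160, (D,hash)→15200, (A,hash)→18380, (C,merge)→20510, (B,hash)→30980, (C,nl)→57600 …(+7); best=11160 via (C,hash)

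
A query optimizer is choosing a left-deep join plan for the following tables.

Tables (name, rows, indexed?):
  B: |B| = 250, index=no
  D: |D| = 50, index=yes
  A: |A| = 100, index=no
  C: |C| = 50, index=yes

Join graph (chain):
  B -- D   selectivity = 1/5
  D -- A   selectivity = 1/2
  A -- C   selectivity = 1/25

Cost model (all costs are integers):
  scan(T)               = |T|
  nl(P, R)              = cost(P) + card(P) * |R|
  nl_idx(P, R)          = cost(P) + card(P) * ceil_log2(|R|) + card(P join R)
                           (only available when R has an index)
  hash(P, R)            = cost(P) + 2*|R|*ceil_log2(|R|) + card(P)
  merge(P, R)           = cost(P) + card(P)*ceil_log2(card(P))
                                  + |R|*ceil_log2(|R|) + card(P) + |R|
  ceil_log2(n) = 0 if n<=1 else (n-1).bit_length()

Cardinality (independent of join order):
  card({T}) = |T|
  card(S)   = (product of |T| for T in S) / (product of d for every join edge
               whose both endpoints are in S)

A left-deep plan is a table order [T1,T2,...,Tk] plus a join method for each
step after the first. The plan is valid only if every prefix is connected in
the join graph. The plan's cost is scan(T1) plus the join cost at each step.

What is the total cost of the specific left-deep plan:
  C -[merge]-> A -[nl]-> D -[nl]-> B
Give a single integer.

step 1: scan C: cost=50, card=50
step 2: join A via merge
    card(P join A) = 50*100/(25) = 200
    cost = 50 + 50*6 + 100*7 + 50 + 100 = 1200
step 3: join D via nl
    card(P join D) = 200*50/(2) = 5000
    cost = 1200 + 200*50 = 11200
step 4: join B via nl
    card(P join B) = 5000*250/(5) = 250000
    cost = 11200 + 5000*250 = 1261200

1261200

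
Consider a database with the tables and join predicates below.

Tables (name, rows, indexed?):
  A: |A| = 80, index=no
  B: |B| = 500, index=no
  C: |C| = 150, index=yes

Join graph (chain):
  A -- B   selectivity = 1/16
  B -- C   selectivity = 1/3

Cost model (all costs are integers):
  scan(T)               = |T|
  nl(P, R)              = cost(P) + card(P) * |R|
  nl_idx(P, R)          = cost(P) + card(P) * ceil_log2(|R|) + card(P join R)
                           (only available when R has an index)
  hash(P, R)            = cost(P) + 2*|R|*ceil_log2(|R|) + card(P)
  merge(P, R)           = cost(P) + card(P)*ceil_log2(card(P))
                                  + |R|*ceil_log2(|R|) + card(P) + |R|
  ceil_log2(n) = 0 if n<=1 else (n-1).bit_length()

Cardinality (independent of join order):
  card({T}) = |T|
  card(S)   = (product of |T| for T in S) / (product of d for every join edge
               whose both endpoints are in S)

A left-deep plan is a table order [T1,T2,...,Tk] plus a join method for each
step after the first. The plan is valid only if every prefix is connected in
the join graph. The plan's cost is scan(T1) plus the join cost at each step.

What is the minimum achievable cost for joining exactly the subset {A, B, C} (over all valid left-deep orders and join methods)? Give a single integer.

7020

Selinger DP over subsets of {A,B,C}:
  {A}: scan cost=80, card=80
  {B}: scan cost=500, card=500
  {C}: scan cost=150, card=150
  {AB}: card=2500; try (A,hash)→2120, (B,merge)→5720, (A,merge)→6140, (B,hash)→9160, (B,nl)→40080, (A,nl)→40500; best=2120 via (A,hash)
  {BC}: card=25000; try (C,hash)→3400, (B,merge)→6500, (C,merge)→6850, (B,hash)→9300, (C,nl_idx)→29500, (B,nl)→75150 …(+1); best=3400 via (C,hash)
  {ABC}: card=125000; try (C,hash)→7020, (A,hash)→29520, (C,merge)→35970, (C,nl_idx)→147120, (C,nl)→377120, (A,merge)→404040 …(+1); best=7020 via (C,hash)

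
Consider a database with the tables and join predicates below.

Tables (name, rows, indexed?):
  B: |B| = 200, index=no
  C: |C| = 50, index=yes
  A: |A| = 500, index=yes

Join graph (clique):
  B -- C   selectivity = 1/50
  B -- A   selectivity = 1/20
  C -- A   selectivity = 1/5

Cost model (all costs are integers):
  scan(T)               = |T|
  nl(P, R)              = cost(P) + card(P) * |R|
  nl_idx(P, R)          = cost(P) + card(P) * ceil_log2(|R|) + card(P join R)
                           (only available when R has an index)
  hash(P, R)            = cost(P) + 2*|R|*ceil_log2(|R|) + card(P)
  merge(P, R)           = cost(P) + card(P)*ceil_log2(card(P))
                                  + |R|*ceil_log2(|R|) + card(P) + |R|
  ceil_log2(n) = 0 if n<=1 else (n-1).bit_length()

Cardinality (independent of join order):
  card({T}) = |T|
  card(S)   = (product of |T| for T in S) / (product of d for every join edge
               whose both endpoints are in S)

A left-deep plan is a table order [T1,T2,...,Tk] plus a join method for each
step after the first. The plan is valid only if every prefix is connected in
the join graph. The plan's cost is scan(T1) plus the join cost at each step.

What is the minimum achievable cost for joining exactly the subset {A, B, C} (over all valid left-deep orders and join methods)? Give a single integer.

Selinger DP over subsets of {A,B,C}:
  {B}: scan cost=200, card=200
  {C}: scan cost=50, card=50
  {A}: scan cost=500, card=500
  {BC}: card=200; try (C,hash)→1000, (C,nl_idx)→1600, (B,merge)→2200, (C,merge)→2350, (B,hash)→3300, (B,nl)→10050 …(+1); best=1000 via (C,hash)
  {AB}: card=5000; try (B,hash)→4200, (A,merge)→7000, (A,nl_idx)→7000, (B,merge)→7300, (A,hash)→9400, (A,nl)→100200 …(+1); best=4200 via (B,hash)
  {AC}: card=5000; try (C,hash)→1600, (A,merge)→5400, (A,nl_idx)→5500, (C,merge)→5850, (C,nl_idx)→8500, (A,hash)→9100 …(+2); best=1600 via (C,hash)
  {ABC}: card=1000; try (A,nl_idx)→3800, (A,merge)→7800, (C,hash)→9800, (B,hash)→9800, (A,hash)→10200, (C,nl_idx)→35200 …(+5); best=3800 via (A,nl_idx)

3800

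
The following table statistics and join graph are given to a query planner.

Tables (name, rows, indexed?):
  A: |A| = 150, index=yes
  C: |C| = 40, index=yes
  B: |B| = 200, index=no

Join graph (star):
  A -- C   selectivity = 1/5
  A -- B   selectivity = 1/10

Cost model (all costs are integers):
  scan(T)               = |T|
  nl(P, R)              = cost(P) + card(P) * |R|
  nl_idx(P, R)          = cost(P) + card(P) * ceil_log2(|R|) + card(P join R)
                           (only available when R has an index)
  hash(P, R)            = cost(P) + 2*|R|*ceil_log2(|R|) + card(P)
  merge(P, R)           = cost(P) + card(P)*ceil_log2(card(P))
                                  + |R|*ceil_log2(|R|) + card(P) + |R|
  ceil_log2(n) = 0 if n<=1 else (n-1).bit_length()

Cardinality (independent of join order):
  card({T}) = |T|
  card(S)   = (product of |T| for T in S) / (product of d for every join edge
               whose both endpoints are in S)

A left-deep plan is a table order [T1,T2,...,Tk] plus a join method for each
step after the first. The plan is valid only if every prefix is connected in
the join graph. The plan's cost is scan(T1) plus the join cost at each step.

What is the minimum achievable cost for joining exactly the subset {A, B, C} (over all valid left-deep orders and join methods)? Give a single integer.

Selinger DP over subsets of {A,B,C}:
  {A}: scan cost=150, card=150
  {C}: scan cost=40, card=40
  {B}: scan cost=200, card=200
  {AC}: card=1200; try (C,hash)→780, (A,nl_idx)→1560, (A,merge)→1670, (C,merge)→1780, (C,nl_idx)→2250, (A,hash)→2480 …(+2); best=780 via (C,hash)
  {AB}: card=3000; try (A,hash)→2800, (B,merge)→3300, (A,merge)→3350, (B,hash)→3500, (A,nl_idx)→4800, (B,nl)→30150 …(+1); best=2800 via (A,hash)
  {ABC}: card=24000; try (B,hash)→5180, (C,hash)→6280, (B,merge)→16980, (C,merge)→42080, (C,nl_idx)→44800, (C,nl)→122800 …(+1); best=5180 via (B,hash)

5180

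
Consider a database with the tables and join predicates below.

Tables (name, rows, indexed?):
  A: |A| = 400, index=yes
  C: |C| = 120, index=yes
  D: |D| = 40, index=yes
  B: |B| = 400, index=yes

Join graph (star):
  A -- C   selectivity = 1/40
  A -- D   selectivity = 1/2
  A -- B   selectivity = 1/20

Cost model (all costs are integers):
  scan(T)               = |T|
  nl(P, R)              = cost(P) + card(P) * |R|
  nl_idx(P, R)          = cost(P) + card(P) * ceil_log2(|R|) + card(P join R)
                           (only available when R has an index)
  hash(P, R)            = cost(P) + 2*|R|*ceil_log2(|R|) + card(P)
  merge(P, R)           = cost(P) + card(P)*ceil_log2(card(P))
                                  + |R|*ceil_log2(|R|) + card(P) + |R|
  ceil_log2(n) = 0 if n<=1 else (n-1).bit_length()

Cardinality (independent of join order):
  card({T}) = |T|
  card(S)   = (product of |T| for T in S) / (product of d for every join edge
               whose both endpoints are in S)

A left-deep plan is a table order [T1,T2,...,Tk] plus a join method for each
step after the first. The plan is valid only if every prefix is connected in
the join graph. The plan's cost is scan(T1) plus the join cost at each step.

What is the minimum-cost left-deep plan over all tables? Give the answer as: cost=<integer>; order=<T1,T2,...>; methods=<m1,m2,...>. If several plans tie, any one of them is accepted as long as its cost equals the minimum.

cost=35280; order=C,A,B,D; methods=nl_idx,hash,hash

Selinger DP (subsets sized 1..n):
  {A}: scan cost=400, card=400
  {C}: scan cost=120, card=120
  {D}: scan cost=40, card=40
  {B}: scan cost=400, card=400
  {AC}: card=1200; try (A,nl_idx)→2400, (C,hash)→2480, (C,nl_idx)→4400, (A,merge)→5080, (C,merge)→5360, (A,hash)→7440 …(+2); best=2400 via (A,nl_idx)
  {AD}: card=8000; try (D,hash)→1280, (A,merge)→4320, (D,merge)→4680, (A,hash)→7280, (A,nl_idx)→8400, (D,nl_idx)→10800 …(+2); best=1280 via (D,hash)
  {AB}: card=8000; try (B,hash)→8000, (A,hash)→8000, (B,merge)→8400, (A,merge)→8400, (B,nl_idx)→12000, (A,nl_idx)→12000 …(+2); best=8000 via (B,hash)
  {ACD}: card=24000; try (D,hash)→4080, (C,hash)→10960, (D,merge)→17080, (D,nl_idx)→33600, (D,nl)→50400, (C,nl_idx)→81280 …(+2); best=4080 via (D,hash)
  {ABC}: card=24000; try (B,hash)→10800, (C,hash)→17680, (B,merge)→20800, (B,nl_idx)→37200, (C,nl_idx)→88000, (C,merge)→120960 …(+2); best=10800 via (B,hash)
  {ABD}: card=160000; try (D,hash)→16480, (B,hash)→16480, (B,merge)→117280, (D,merge)→120280, (D,nl_idx)→216000, (B,nl_idx)→233280 …(+2); best=16480 via (D,hash)
  {ABCD}: card=480000; try (D,hash)→35280, (B,hash)→35280, (C,hash)→178160, (B,merge)→392080, (D,merge)→395080, (D,nl_idx)→634800 …(+6); best=35280 via (D,hash)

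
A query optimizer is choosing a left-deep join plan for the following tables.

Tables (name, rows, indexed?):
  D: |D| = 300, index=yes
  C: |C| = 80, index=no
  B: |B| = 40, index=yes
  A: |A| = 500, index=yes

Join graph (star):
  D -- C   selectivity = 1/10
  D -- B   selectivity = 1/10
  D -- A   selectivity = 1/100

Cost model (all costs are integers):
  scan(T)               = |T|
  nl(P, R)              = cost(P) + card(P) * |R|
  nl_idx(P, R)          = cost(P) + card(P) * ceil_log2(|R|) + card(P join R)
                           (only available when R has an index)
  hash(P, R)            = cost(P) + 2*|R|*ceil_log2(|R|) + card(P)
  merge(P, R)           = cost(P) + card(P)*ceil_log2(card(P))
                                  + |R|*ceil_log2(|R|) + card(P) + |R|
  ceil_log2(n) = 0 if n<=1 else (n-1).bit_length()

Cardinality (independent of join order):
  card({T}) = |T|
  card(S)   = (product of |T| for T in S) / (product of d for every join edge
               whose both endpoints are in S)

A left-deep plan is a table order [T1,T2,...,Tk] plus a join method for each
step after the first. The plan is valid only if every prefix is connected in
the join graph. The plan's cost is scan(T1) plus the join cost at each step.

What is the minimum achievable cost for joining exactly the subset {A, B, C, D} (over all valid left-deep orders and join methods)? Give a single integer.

Selinger DP over subsets of {A,B,C,D}:
  {D}: scan cost=300, card=300
  {C}: scan cost=80, card=80
  {B}: scan cost=40, card=40
  {A}: scan cost=500, card=500
  {CD}: card=2400; try (C,hash)→1720, (D,nl_idx)→3200, (D,merge)→3720, (C,merge)→3940, (D,hash)→5560, (D,nl)→24080 …(+1); best=1720 via (C,hash)
  {BD}: card=1200; try (B,hash)→1080, (D,nl_idx)→1600, (B,nl_idx)→3300, (D,merge)→3320, (B,merge)→3580, (D,hash)→5480 …(+2); best=1080 via (B,hash)
  {AD}: card=1500; try (A,nl_idx)→4500, (D,hash)→6400, (D,nl_idx)→6500, (A,merge)→8300, (D,merge)→8500, (A,hash)→9600 …(+2); best=4500 via (A,nl_idx)
  {BCD}: card=9600; try (C,hash)→3400, (B,hash)→4600, (C,merge)→16120, (B,nl_idx)→25720, (B,merge)→33200, (C,nl)→97080 …(+1); best=3400 via (C,hash)
  {ACD}: card=12000; try (C,hash)→7120, (A,hash)→13120, (C,merge)→23140, (A,nl_idx)→35320, (A,merge)→37920, (C,nl)→124500 …(+1); best=7120 via (C,hash)
  {ABD}: card=6000; try (B,hash)→6480, (A,hash)→11280, (A,nl_idx)→17880, (B,nl_idx)→19500, (A,merge)→20480, (B,merge)→22780 …(+2); best=6480 via (B,hash)
  {ABCD}: card=48000; try (C,hash)→13600, (B,hash)→19600, (A,hash)→22000, (C,merge)→91120, (B,nl_idx)→127120, (A,nl_idx)→137800 …(+5); best=13600 via (C,hash)

13600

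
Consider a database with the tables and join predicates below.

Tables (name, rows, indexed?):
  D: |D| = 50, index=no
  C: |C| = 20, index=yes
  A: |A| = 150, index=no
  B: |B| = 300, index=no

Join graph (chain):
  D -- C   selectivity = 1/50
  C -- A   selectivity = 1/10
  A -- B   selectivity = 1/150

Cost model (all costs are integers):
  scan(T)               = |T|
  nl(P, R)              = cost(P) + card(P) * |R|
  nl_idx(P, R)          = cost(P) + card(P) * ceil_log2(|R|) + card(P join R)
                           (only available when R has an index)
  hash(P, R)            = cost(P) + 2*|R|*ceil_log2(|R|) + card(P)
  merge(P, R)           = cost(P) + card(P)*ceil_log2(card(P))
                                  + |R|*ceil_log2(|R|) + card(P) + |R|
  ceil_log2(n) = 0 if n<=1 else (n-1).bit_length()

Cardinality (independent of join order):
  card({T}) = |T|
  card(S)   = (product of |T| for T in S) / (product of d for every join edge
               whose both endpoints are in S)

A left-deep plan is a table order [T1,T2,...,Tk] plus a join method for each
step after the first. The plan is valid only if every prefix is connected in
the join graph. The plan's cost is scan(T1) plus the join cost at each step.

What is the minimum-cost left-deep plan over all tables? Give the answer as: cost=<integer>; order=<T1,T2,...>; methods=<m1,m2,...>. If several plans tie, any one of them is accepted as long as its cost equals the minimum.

cost=4700; order=B,A,C,D; methods=hash,hash,hash

Selinger DP (subsets sized 1..n):
  {D}: scan cost=50, card=50
  {C}: scan cost=20, card=20
  {A}: scan cost=150, card=150
  {B}: scan cost=300, card=300
  {CD}: card=20; try (C,hash)→300, (C,nl_idx)→320, (D,merge)→490, (C,merge)→520, (D,hash)→640, (D,nl)→1020 …(+1); best=300 via (C,hash)
  {AC}: card=300; try (C,hash)→500, (C,nl_idx)→1200, (A,merge)→1490, (C,merge)→1620, (A,hash)→2440, (A,nl)→3020 …(+1); best=500 via (C,hash)
  {AB}: card=300; try (A,hash)→3000, (B,merge)→4500, (A,merge)→4650, (B,hash)→5700, (B,nl)→45150, (A,nl)→45300; best=3000 via (A,hash)
  {ACD}: card=300; try (D,hash)→1400, (A,merge)→1770, (A,hash)→2720, (A,nl)→3300, (D,merge)→3850, (D,nl)→15500; best=1400 via (D,hash)
  {ABC}: card=600; try (C,hash)→3500, (C,nl_idx)→5100, (C,merge)→6120, (B,hash)→6200, (B,merge)→6500, (C,nl)→9000 …(+1); best=3500 via (C,hash)
  {ABCD}: card=600; try (D,hash)→4700, (B,hash)→7100, (B,merge)→7400, (D,merge)→10450, (D,nl)→33500, (B,nl)→91400; best=4700 via (D,hash)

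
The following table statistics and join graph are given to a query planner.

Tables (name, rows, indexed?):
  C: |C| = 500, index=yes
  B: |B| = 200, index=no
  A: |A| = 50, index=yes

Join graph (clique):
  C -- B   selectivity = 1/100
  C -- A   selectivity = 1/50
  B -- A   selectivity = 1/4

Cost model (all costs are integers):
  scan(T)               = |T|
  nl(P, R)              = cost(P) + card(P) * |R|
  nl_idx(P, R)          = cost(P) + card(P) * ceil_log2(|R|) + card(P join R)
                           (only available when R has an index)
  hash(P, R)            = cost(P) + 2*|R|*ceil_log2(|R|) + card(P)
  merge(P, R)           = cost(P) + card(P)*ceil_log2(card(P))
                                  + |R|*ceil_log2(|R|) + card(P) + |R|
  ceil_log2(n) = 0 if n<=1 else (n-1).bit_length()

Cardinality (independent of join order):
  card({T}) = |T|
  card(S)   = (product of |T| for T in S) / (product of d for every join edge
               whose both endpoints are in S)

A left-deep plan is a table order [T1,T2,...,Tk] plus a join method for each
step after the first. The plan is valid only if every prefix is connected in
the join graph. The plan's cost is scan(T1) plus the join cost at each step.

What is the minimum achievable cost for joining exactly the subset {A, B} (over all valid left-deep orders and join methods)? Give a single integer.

1000

Selinger DP over subsets of {A,B}:
  {B}: scan cost=200, card=200
  {A}: scan cost=50, card=50
  {AB}: card=2500; try (A,hash)→1000, (B,merge)→2200, (A,merge)→2350, (B,hash)→3300, (A,nl_idx)→3900, (B,nl)→10050 …(+1); best=1000 via (A,hash)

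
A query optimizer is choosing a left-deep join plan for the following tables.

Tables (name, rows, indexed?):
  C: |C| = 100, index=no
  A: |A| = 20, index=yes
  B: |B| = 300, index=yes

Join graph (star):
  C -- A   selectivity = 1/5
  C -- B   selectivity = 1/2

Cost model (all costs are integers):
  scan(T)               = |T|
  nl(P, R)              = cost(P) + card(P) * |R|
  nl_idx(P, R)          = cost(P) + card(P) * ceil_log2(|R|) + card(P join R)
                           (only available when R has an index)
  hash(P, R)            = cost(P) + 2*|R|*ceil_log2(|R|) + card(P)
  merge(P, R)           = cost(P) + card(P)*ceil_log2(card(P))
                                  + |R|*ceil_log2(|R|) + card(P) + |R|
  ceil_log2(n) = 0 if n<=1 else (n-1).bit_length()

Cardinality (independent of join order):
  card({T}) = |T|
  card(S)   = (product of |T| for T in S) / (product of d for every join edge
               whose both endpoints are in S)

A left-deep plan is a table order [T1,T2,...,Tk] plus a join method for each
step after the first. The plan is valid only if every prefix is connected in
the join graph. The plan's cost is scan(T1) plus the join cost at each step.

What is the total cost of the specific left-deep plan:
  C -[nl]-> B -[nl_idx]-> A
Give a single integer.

step 1: scan C: cost=100, card=100
step 2: join B via nl
    card(P join B) = 100*300/(2) = 15000
    cost = 100 + 100*300 = 30100
step 3: join A via nl_idx
    card(P join A) = 15000*20/(5) = 60000
    cost = 30100 + 15000*5 + 60000 = 165100

165100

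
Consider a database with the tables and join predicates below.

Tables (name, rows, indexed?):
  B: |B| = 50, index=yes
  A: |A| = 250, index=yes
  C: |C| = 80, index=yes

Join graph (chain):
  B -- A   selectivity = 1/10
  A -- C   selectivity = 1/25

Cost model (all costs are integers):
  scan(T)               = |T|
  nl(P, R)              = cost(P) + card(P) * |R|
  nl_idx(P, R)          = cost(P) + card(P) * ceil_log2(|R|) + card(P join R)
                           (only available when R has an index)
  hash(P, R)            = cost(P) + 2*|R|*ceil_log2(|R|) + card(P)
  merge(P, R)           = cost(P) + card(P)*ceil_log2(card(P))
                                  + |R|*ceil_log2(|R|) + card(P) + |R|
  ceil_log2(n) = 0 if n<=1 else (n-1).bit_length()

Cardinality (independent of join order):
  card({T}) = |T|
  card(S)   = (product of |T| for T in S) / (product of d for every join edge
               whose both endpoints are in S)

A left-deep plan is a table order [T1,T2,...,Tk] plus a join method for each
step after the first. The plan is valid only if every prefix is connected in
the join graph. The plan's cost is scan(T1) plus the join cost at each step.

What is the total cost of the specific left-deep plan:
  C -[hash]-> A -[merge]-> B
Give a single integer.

13310

step 1: scan C: cost=80, card=80
step 2: join A via hash
    card(P join A) = 80*250/(25) = 800
    cost = 80 + 2*250*8 + 80 = 4160
step 3: join B via merge
    card(P join B) = 800*50/(10) = 4000
    cost = 4160 + 800*10 + 50*6 + 800 + 50 = 13310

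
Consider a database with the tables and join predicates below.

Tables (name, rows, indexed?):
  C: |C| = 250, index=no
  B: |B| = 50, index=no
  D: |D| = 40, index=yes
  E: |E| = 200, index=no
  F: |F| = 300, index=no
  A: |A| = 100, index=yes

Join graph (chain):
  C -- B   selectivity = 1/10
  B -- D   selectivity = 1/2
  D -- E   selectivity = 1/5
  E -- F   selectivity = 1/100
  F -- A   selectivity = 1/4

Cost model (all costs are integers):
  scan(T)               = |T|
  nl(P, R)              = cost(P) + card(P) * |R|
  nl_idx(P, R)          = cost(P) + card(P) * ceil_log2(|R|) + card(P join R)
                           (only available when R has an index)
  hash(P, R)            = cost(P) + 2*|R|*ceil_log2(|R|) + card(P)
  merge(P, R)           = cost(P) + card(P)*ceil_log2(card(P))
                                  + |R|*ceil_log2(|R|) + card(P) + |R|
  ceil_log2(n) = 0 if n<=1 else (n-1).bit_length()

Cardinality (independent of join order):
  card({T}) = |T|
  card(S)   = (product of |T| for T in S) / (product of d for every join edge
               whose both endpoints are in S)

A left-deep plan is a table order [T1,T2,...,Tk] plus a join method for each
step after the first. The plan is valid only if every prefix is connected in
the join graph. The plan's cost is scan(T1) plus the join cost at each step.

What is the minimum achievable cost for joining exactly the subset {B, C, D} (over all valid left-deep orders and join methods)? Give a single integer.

Selinger DP over subsets of {B,C,D}:
  {C}: scan cost=250, card=250
  {B}: scan cost=50, card=50
  {D}: scan cost=40, card=40
  {BC}: card=1250; try (B,hash)→1100, (C,merge)→2650, (B,merge)→2850, (C,hash)→4100, (C,nl)→12550, (B,nl)→12750; best=1100 via (B,hash)
  {BD}: card=1000; try (D,hash)→580, (B,merge)→670, (D,merge)→680, (B,hash)→680, (D,nl_idx)→1350, (B,nl)→2040 …(+1); best=580 via (D,hash)
  {BCD}: card=25000; try (D,hash)→2830, (C,hash)→5580, (C,merge)→13830, (D,merge)→16380, (D,nl_idx)→33600, (D,nl)→51100 …(+1); best=2830 via (D,hash)

2830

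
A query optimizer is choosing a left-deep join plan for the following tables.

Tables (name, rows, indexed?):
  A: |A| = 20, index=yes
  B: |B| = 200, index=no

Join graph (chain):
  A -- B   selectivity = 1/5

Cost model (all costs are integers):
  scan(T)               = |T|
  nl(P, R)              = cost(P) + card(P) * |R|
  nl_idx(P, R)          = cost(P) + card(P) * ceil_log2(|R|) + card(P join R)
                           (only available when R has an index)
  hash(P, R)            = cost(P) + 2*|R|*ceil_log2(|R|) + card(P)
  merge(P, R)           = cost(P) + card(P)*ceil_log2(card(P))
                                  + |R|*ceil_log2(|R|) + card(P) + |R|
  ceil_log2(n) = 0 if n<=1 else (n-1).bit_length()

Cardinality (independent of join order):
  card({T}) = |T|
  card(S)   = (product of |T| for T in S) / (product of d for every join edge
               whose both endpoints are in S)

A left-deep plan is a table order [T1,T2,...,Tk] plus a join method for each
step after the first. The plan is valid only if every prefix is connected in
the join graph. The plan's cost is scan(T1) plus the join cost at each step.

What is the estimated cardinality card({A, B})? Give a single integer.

Tables in S: A(20), B(200)
Edges inside S: A-B(d=5)
numerator = 20 * 200 = 4000
denominator = 5 = 5
card(S) = 4000 / 5 = 800

800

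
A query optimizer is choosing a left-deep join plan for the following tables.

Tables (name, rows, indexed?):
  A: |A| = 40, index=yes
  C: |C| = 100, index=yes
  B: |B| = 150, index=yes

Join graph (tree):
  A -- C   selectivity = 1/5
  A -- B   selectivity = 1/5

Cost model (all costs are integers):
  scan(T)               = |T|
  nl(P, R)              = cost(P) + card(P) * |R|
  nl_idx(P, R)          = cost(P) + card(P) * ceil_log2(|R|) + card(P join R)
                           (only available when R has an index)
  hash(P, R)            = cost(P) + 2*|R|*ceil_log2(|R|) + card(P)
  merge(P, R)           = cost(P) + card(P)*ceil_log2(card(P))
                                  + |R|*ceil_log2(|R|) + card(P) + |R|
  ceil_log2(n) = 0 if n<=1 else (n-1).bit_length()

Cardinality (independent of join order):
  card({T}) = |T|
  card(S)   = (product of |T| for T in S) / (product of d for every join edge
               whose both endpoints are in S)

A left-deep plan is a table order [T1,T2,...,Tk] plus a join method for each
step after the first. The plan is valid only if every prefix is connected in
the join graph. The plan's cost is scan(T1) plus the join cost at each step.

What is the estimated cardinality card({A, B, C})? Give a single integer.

Tables in S: A(40), B(150), C(100)
Edges inside S: A-C(d=5), A-B(d=5)
numerator = 40 * 150 * 100 = 600000
denominator = 5 * 5 = 25
card(S) = 600000 / 25 = 24000

24000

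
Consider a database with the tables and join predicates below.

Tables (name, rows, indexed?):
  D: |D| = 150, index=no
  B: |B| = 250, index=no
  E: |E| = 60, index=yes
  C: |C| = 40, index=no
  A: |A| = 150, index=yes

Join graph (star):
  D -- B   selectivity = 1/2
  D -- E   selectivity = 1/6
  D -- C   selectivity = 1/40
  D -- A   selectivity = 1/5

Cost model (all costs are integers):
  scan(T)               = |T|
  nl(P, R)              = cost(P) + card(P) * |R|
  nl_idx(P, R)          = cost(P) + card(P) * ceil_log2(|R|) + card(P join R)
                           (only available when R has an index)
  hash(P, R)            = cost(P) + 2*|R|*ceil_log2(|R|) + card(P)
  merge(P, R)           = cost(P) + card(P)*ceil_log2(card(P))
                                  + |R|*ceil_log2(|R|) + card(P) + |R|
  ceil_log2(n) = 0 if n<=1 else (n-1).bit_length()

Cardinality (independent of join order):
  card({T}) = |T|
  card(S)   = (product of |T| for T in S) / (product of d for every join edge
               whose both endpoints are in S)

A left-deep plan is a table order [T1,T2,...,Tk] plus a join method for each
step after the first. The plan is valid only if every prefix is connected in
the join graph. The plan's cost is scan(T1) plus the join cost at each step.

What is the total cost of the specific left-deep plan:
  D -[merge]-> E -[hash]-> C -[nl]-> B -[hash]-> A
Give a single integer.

step 1: scan D: cost=150, card=150
step 2: join E via merge
    card(P join E) = 150*60/(6) = 1500
    cost = 150 + 150*8 + 60*6 + 150 + 60 = 1920
step 3: join C via hash
    card(P join C) = 1500*40/(40) = 1500
    cost = 1920 + 2*40*6 + 1500 = 3900
step 4: join B via nl
    card(P join B) = 1500*250/(2) = 187500
    cost = 3900 + 1500*250 = 378900
step 5: join A via hash
    card(P join A) = 187500*150/(5) = 5625000
    cost = 378900 + 2*150*8 + 187500 = 568800

568800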